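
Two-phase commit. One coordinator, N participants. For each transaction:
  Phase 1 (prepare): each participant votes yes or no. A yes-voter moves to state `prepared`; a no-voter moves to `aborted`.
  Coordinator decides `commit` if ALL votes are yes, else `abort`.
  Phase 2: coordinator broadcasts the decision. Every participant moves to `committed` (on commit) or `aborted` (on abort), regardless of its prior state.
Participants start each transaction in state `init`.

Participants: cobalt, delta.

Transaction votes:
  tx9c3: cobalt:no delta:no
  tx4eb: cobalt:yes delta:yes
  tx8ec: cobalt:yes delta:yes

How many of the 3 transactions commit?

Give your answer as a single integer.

Answer: 2

Derivation:
tx9c3: no from cobalt, delta -> abort (commits=0)
tx4eb: all yes -> commit (commits=1)
tx8ec: all yes -> commit (commits=2)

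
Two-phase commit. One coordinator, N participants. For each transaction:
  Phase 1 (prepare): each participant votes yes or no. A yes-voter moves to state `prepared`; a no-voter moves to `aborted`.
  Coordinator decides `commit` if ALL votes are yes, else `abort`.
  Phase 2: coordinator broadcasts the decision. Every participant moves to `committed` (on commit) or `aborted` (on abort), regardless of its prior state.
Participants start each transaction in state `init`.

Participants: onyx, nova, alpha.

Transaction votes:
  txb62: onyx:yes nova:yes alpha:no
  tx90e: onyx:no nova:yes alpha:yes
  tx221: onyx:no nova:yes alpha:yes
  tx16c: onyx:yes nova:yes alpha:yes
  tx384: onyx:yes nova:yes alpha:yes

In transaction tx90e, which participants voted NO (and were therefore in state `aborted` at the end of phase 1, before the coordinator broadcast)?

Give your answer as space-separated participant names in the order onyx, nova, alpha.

Answer: onyx

Derivation:
Txn tx90e phase 1: onyx no -> aborted; nova yes -> prepared; alpha yes -> prepared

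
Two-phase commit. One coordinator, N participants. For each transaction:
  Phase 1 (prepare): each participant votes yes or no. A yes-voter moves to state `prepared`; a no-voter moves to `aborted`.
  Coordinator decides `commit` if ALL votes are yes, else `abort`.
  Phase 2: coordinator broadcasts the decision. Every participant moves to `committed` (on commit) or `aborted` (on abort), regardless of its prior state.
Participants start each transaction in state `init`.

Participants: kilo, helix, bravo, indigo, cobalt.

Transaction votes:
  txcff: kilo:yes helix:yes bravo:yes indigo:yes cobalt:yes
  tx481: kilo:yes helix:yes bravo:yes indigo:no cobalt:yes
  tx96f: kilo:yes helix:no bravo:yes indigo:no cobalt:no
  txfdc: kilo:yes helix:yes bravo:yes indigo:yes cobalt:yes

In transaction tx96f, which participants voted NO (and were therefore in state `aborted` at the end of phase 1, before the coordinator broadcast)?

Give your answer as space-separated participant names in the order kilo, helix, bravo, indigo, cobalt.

Answer: helix indigo cobalt

Derivation:
Txn tx96f phase 1: kilo yes -> prepared; helix no -> aborted; bravo yes -> prepared; indigo no -> aborted; cobalt no -> aborted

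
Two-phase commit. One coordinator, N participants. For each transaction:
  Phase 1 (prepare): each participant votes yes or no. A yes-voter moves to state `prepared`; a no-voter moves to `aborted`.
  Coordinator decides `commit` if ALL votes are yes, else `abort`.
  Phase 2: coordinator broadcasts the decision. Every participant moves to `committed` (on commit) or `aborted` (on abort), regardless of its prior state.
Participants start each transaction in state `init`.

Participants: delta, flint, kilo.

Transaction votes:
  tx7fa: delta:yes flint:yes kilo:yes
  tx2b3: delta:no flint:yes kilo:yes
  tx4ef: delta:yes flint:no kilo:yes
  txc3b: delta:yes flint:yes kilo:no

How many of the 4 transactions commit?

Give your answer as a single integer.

Answer: 1

Derivation:
tx7fa: all yes -> commit (commits=1)
tx2b3: no from delta -> abort (commits=1)
tx4ef: no from flint -> abort (commits=1)
txc3b: no from kilo -> abort (commits=1)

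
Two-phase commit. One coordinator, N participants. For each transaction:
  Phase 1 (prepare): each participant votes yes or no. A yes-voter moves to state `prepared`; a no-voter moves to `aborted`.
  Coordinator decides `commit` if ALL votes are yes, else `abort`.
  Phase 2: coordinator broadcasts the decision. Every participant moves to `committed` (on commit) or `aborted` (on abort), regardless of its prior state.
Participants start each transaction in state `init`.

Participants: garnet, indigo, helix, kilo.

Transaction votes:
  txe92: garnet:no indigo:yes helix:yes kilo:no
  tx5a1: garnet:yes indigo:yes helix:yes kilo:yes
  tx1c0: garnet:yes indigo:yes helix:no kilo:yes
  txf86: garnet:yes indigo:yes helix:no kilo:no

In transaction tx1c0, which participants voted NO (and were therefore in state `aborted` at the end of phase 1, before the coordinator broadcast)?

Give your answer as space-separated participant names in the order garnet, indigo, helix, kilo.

Answer: helix

Derivation:
Txn tx1c0 phase 1: garnet yes -> prepared; indigo yes -> prepared; helix no -> aborted; kilo yes -> prepared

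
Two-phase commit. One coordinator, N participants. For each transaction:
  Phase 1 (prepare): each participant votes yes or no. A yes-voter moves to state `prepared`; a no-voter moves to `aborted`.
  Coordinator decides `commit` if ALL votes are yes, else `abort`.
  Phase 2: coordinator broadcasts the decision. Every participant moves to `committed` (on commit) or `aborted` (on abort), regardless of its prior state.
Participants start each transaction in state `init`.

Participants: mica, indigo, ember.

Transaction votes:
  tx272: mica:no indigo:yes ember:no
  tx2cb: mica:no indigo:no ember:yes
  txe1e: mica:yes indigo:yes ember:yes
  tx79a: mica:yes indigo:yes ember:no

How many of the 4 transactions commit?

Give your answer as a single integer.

Answer: 1

Derivation:
tx272: no from mica, ember -> abort (commits=0)
tx2cb: no from mica, indigo -> abort (commits=0)
txe1e: all yes -> commit (commits=1)
tx79a: no from ember -> abort (commits=1)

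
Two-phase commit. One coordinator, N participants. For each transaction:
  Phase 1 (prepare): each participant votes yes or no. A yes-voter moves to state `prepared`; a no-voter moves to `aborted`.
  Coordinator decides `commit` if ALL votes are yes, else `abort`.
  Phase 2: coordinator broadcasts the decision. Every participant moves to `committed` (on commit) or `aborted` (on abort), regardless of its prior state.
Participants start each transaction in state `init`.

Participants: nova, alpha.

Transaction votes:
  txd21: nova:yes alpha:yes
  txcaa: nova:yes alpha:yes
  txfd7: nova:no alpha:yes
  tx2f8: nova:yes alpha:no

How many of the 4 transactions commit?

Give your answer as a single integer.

Answer: 2

Derivation:
txd21: all yes -> commit (commits=1)
txcaa: all yes -> commit (commits=2)
txfd7: no from nova -> abort (commits=2)
tx2f8: no from alpha -> abort (commits=2)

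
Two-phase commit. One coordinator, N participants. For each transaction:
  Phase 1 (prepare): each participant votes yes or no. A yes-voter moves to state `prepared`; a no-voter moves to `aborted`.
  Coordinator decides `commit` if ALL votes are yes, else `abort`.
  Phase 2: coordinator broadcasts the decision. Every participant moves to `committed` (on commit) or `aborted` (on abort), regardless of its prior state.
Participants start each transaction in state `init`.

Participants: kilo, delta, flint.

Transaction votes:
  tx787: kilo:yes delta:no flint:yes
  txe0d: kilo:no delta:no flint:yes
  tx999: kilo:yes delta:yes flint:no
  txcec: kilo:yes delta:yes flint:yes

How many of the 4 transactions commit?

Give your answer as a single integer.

Answer: 1

Derivation:
tx787: no from delta -> abort (commits=0)
txe0d: no from kilo, delta -> abort (commits=0)
tx999: no from flint -> abort (commits=0)
txcec: all yes -> commit (commits=1)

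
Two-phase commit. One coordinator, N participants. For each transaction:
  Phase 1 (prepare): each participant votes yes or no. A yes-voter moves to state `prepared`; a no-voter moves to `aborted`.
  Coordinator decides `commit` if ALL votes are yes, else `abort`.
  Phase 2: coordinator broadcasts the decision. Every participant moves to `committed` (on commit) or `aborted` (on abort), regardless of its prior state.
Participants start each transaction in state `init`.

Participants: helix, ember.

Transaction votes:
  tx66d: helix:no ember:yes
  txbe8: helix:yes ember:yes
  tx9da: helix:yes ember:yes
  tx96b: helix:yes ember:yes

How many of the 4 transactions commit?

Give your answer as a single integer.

Answer: 3

Derivation:
tx66d: no from helix -> abort (commits=0)
txbe8: all yes -> commit (commits=1)
tx9da: all yes -> commit (commits=2)
tx96b: all yes -> commit (commits=3)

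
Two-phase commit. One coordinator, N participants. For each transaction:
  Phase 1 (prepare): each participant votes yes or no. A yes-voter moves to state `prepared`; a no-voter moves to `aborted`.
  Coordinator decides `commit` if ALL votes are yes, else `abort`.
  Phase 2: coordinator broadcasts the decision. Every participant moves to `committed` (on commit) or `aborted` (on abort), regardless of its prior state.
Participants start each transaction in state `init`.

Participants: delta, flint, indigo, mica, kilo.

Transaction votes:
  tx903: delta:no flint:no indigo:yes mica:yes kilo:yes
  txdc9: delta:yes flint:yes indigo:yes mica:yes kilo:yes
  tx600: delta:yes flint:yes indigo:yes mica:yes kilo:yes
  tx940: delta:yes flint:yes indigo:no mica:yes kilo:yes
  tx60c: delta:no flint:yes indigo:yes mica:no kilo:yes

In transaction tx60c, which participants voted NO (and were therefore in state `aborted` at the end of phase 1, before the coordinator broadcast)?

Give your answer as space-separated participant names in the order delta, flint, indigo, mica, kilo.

Answer: delta mica

Derivation:
Txn tx60c phase 1: delta no -> aborted; flint yes -> prepared; indigo yes -> prepared; mica no -> aborted; kilo yes -> prepared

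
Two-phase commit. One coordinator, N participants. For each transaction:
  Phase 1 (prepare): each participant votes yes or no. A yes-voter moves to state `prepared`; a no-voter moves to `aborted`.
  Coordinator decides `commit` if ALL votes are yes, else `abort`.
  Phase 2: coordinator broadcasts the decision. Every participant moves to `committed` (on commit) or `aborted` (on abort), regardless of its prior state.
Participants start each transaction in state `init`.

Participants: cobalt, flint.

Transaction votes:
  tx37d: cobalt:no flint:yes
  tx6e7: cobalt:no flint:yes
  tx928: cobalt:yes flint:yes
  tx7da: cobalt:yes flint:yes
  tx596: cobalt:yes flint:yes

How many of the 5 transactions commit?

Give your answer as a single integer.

Answer: 3

Derivation:
tx37d: no from cobalt -> abort (commits=0)
tx6e7: no from cobalt -> abort (commits=0)
tx928: all yes -> commit (commits=1)
tx7da: all yes -> commit (commits=2)
tx596: all yes -> commit (commits=3)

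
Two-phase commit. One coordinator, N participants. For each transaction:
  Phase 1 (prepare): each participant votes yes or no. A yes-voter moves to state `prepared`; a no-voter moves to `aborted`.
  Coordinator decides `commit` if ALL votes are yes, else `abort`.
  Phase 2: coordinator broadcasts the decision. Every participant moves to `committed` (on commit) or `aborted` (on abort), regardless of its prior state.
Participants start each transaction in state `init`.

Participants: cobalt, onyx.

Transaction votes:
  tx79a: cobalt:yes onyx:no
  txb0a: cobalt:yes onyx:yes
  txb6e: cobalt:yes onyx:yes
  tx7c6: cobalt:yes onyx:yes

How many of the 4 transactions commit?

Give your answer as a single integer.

Answer: 3

Derivation:
tx79a: no from onyx -> abort (commits=0)
txb0a: all yes -> commit (commits=1)
txb6e: all yes -> commit (commits=2)
tx7c6: all yes -> commit (commits=3)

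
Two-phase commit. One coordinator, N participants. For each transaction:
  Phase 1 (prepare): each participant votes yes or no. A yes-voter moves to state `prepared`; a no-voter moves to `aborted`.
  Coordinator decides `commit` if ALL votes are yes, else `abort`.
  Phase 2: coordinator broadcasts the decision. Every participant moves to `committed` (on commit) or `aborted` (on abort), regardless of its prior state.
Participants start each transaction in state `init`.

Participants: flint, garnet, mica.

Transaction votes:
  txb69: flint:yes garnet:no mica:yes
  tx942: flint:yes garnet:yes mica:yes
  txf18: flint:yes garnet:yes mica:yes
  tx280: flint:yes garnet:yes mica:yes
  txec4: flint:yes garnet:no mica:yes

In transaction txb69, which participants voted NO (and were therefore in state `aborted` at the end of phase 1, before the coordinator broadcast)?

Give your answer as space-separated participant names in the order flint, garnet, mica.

Answer: garnet

Derivation:
Txn txb69 phase 1: flint yes -> prepared; garnet no -> aborted; mica yes -> prepared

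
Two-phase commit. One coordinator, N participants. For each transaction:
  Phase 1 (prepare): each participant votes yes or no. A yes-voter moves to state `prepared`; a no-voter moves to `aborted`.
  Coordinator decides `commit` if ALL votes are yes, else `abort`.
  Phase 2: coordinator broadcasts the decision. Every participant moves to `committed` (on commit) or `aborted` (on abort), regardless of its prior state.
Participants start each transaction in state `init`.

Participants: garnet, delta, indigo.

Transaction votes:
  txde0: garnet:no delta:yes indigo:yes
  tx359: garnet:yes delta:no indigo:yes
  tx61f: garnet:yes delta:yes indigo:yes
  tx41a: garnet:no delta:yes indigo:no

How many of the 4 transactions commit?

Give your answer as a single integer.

Answer: 1

Derivation:
txde0: no from garnet -> abort (commits=0)
tx359: no from delta -> abort (commits=0)
tx61f: all yes -> commit (commits=1)
tx41a: no from garnet, indigo -> abort (commits=1)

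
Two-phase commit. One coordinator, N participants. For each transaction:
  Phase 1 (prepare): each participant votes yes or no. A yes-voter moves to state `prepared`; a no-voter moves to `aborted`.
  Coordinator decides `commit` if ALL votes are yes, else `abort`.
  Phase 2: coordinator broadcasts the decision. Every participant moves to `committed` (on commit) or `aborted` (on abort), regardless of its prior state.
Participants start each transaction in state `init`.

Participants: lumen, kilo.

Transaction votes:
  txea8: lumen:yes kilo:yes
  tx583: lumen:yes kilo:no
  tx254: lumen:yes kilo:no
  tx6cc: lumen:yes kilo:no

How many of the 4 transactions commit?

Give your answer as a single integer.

Answer: 1

Derivation:
txea8: all yes -> commit (commits=1)
tx583: no from kilo -> abort (commits=1)
tx254: no from kilo -> abort (commits=1)
tx6cc: no from kilo -> abort (commits=1)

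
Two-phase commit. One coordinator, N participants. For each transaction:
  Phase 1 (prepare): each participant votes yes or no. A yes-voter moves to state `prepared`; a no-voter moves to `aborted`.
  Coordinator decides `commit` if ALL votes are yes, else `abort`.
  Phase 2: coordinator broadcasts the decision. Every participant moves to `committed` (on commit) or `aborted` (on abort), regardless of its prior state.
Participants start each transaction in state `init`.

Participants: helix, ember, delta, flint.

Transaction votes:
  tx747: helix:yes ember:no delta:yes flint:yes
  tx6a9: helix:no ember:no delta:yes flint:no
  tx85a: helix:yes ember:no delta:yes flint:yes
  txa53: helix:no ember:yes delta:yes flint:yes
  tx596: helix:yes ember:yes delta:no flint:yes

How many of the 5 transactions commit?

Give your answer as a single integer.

tx747: no from ember -> abort (commits=0)
tx6a9: no from helix, ember, flint -> abort (commits=0)
tx85a: no from ember -> abort (commits=0)
txa53: no from helix -> abort (commits=0)
tx596: no from delta -> abort (commits=0)

Answer: 0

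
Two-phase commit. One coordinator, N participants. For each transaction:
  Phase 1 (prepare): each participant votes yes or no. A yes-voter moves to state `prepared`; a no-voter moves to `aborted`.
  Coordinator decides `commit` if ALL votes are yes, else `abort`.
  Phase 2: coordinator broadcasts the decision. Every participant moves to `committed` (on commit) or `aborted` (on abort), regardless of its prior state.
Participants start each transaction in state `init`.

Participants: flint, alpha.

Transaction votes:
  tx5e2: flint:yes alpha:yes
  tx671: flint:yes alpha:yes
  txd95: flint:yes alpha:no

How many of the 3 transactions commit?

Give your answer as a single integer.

tx5e2: all yes -> commit (commits=1)
tx671: all yes -> commit (commits=2)
txd95: no from alpha -> abort (commits=2)

Answer: 2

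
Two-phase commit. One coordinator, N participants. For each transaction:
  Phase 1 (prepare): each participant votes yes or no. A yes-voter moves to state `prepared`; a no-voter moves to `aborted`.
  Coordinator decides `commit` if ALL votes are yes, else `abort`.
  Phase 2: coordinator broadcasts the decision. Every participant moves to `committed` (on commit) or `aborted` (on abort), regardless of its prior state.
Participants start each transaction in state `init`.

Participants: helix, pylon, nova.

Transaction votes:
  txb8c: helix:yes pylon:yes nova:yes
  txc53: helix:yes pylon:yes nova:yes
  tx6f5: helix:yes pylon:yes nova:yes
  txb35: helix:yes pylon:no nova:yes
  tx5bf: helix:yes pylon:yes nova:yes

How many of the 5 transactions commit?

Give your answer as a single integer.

txb8c: all yes -> commit (commits=1)
txc53: all yes -> commit (commits=2)
tx6f5: all yes -> commit (commits=3)
txb35: no from pylon -> abort (commits=3)
tx5bf: all yes -> commit (commits=4)

Answer: 4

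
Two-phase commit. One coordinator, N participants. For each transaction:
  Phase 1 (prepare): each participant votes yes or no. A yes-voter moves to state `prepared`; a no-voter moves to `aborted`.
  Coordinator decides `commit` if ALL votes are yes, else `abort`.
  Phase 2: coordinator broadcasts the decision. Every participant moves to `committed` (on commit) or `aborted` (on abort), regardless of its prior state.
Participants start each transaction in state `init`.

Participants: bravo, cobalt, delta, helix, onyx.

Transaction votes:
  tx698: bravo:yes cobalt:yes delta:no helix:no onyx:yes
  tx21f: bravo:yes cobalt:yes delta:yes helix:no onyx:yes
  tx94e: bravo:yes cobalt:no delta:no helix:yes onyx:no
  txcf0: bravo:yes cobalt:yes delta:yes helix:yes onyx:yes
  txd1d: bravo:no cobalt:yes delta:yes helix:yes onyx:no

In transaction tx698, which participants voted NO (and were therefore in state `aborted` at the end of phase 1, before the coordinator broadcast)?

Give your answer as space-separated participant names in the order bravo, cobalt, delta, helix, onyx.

Txn tx698 phase 1: bravo yes -> prepared; cobalt yes -> prepared; delta no -> aborted; helix no -> aborted; onyx yes -> prepared

Answer: delta helix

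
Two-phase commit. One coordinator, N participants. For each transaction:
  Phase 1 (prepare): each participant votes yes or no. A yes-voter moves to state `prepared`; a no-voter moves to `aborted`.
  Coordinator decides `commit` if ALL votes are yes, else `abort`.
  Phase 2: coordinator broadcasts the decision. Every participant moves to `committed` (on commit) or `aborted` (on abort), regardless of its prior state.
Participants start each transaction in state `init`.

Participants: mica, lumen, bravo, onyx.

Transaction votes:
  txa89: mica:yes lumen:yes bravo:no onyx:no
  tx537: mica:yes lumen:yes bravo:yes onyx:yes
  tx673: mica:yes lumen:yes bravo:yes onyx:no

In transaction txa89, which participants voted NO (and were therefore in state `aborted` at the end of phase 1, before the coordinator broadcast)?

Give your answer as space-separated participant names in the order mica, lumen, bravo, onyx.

Txn txa89 phase 1: mica yes -> prepared; lumen yes -> prepared; bravo no -> aborted; onyx no -> aborted

Answer: bravo onyx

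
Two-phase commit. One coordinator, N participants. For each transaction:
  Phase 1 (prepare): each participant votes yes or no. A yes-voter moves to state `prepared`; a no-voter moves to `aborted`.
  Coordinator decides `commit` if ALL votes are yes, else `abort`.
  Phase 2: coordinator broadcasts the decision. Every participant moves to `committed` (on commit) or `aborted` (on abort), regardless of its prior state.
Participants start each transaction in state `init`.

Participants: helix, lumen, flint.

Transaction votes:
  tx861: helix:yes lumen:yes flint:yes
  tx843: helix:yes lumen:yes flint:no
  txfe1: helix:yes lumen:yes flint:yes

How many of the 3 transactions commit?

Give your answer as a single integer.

tx861: all yes -> commit (commits=1)
tx843: no from flint -> abort (commits=1)
txfe1: all yes -> commit (commits=2)

Answer: 2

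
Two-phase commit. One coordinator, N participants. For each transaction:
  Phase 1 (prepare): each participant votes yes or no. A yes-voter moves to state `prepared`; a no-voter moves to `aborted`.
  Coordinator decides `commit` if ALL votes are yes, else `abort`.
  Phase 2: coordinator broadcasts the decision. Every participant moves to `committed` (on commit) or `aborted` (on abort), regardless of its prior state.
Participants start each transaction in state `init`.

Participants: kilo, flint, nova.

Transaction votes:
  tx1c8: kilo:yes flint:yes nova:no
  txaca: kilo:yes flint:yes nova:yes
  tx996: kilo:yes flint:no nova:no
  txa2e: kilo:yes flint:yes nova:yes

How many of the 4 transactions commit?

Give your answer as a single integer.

tx1c8: no from nova -> abort (commits=0)
txaca: all yes -> commit (commits=1)
tx996: no from flint, nova -> abort (commits=1)
txa2e: all yes -> commit (commits=2)

Answer: 2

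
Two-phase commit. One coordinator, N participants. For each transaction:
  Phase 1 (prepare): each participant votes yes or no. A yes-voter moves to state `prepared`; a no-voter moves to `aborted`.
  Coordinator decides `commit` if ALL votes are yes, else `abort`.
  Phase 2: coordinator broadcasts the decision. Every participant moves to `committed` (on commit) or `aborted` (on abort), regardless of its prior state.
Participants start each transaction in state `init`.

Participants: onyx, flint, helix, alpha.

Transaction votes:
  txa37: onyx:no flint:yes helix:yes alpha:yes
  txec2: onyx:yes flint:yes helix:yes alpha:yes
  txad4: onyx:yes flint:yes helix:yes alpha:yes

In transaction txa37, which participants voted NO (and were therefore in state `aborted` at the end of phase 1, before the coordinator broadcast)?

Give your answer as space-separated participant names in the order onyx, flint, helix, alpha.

Answer: onyx

Derivation:
Txn txa37 phase 1: onyx no -> aborted; flint yes -> prepared; helix yes -> prepared; alpha yes -> prepared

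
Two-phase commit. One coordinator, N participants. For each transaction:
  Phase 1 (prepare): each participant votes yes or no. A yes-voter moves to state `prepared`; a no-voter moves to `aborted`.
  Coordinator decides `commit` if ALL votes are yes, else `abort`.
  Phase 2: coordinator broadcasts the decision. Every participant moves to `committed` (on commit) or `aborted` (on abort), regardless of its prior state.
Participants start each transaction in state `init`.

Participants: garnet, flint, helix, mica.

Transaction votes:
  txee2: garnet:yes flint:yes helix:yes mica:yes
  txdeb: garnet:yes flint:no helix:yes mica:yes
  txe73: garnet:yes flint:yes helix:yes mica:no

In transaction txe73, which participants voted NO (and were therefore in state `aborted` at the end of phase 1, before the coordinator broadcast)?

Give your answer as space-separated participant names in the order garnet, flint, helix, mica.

Txn txe73 phase 1: garnet yes -> prepared; flint yes -> prepared; helix yes -> prepared; mica no -> aborted

Answer: mica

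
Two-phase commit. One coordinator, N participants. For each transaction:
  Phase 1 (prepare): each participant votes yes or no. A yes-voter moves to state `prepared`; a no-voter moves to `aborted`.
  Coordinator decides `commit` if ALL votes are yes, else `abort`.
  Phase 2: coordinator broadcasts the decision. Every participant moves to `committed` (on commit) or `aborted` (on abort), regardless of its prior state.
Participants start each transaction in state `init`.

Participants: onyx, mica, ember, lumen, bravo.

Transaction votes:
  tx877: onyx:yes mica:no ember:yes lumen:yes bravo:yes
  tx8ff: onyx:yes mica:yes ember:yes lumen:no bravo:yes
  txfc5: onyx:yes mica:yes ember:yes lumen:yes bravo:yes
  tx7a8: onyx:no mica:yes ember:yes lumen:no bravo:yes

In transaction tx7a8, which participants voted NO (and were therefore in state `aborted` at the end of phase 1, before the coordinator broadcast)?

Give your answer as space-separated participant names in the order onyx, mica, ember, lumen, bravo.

Answer: onyx lumen

Derivation:
Txn tx7a8 phase 1: onyx no -> aborted; mica yes -> prepared; ember yes -> prepared; lumen no -> aborted; bravo yes -> prepared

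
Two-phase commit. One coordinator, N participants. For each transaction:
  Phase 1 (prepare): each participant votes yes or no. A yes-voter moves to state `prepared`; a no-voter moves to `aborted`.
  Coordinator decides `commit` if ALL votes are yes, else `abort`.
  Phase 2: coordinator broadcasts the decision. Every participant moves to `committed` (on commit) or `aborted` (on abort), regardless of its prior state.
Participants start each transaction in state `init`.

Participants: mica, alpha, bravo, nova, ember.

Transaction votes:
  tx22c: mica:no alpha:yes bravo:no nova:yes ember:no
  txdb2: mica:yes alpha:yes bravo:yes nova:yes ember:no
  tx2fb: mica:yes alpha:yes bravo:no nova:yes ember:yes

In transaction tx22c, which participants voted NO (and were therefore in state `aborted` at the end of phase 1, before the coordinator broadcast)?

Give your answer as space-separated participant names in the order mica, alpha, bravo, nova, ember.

Answer: mica bravo ember

Derivation:
Txn tx22c phase 1: mica no -> aborted; alpha yes -> prepared; bravo no -> aborted; nova yes -> prepared; ember no -> aborted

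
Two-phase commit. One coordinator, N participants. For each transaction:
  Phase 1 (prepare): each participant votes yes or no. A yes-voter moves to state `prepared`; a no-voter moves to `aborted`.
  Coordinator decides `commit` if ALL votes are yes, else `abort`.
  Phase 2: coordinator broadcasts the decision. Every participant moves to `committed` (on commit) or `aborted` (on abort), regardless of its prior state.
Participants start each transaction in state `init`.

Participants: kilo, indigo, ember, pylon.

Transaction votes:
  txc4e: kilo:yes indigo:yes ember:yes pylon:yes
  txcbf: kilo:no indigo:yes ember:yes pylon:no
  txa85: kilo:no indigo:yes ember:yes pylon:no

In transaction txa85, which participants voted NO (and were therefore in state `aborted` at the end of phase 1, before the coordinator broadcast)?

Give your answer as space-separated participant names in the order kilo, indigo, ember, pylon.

Answer: kilo pylon

Derivation:
Txn txa85 phase 1: kilo no -> aborted; indigo yes -> prepared; ember yes -> prepared; pylon no -> aborted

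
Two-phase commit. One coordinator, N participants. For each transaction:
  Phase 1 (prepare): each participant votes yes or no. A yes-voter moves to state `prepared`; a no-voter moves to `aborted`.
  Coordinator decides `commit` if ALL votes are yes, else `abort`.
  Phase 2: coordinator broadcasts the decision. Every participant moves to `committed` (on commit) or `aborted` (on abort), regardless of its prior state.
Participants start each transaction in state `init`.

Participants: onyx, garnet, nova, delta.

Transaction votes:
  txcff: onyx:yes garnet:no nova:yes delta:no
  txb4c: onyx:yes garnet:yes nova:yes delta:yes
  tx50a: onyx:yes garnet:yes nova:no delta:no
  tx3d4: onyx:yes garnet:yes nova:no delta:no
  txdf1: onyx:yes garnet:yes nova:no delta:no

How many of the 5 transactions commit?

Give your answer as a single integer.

txcff: no from garnet, delta -> abort (commits=0)
txb4c: all yes -> commit (commits=1)
tx50a: no from nova, delta -> abort (commits=1)
tx3d4: no from nova, delta -> abort (commits=1)
txdf1: no from nova, delta -> abort (commits=1)

Answer: 1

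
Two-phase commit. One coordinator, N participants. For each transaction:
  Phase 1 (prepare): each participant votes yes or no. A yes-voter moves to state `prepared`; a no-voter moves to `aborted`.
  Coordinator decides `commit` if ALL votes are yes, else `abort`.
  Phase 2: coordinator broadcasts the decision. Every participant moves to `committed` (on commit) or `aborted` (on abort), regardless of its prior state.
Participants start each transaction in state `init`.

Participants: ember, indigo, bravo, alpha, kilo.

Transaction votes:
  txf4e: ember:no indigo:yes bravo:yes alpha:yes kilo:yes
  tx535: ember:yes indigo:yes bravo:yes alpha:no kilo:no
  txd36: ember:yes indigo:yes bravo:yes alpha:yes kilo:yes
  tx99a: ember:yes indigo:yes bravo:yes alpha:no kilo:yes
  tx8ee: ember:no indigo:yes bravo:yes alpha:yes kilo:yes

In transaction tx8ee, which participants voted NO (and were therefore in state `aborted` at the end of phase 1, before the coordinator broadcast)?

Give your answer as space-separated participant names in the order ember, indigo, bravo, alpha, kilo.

Answer: ember

Derivation:
Txn tx8ee phase 1: ember no -> aborted; indigo yes -> prepared; bravo yes -> prepared; alpha yes -> prepared; kilo yes -> prepared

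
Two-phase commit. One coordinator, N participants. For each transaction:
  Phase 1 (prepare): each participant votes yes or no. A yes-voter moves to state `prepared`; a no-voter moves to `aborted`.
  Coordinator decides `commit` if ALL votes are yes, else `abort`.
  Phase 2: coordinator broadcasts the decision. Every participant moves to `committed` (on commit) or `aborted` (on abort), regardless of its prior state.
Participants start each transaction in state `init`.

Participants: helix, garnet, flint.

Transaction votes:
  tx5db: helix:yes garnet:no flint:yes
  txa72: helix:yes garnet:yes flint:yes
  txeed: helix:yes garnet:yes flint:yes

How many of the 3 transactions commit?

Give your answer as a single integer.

tx5db: no from garnet -> abort (commits=0)
txa72: all yes -> commit (commits=1)
txeed: all yes -> commit (commits=2)

Answer: 2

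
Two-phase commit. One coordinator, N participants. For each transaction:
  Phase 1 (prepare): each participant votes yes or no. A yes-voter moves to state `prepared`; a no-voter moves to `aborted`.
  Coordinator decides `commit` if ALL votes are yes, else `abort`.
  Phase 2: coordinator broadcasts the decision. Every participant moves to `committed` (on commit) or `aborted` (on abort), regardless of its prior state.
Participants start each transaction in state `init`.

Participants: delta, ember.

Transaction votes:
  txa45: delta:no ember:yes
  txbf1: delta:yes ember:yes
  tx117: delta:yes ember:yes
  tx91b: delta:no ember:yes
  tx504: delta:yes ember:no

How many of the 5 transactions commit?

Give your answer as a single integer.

txa45: no from delta -> abort (commits=0)
txbf1: all yes -> commit (commits=1)
tx117: all yes -> commit (commits=2)
tx91b: no from delta -> abort (commits=2)
tx504: no from ember -> abort (commits=2)

Answer: 2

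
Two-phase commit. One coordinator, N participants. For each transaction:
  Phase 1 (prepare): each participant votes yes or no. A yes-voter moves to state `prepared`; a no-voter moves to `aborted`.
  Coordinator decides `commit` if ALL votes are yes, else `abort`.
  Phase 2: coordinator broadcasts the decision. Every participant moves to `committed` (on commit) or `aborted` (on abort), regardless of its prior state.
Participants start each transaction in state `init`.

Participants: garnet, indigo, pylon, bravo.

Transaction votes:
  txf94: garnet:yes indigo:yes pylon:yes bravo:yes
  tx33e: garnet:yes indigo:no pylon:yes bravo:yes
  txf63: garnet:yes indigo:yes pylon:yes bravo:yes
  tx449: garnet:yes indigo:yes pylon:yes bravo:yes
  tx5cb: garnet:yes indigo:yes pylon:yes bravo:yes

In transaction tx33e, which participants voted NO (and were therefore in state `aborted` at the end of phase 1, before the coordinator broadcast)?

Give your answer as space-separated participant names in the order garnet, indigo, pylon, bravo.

Txn tx33e phase 1: garnet yes -> prepared; indigo no -> aborted; pylon yes -> prepared; bravo yes -> prepared

Answer: indigo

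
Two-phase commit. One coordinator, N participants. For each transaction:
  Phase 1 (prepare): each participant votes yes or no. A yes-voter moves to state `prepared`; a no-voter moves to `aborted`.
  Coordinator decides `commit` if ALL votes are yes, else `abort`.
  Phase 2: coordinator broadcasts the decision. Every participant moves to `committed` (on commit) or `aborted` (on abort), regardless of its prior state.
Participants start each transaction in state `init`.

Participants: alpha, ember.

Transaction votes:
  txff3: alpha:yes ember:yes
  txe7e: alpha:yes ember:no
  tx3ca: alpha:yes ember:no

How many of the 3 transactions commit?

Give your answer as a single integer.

Answer: 1

Derivation:
txff3: all yes -> commit (commits=1)
txe7e: no from ember -> abort (commits=1)
tx3ca: no from ember -> abort (commits=1)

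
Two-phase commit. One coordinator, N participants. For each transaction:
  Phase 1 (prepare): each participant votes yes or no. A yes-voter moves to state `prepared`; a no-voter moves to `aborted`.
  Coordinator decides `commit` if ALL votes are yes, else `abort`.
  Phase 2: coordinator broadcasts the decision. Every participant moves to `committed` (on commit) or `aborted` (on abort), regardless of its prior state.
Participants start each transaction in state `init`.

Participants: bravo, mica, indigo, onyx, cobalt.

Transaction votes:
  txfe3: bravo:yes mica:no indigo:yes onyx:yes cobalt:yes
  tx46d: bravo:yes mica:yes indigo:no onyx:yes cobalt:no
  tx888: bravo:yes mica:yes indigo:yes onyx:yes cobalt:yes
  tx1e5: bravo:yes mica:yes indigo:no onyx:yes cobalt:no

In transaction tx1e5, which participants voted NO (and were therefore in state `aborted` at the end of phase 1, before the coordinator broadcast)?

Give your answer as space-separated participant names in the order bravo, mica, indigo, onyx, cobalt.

Txn tx1e5 phase 1: bravo yes -> prepared; mica yes -> prepared; indigo no -> aborted; onyx yes -> prepared; cobalt no -> aborted

Answer: indigo cobalt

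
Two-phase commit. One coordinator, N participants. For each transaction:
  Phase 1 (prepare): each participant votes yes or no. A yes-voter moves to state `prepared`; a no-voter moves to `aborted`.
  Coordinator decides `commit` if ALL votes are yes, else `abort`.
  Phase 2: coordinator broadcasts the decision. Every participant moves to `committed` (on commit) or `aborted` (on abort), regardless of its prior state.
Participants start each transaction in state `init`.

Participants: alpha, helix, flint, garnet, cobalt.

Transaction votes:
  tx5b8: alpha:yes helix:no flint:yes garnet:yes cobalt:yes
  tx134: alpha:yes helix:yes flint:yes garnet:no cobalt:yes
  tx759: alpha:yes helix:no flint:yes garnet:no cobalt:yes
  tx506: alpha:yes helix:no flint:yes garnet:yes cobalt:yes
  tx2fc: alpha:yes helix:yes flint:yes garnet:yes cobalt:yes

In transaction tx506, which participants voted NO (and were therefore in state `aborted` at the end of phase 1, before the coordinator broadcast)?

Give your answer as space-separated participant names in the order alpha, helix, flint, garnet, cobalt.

Txn tx506 phase 1: alpha yes -> prepared; helix no -> aborted; flint yes -> prepared; garnet yes -> prepared; cobalt yes -> prepared

Answer: helix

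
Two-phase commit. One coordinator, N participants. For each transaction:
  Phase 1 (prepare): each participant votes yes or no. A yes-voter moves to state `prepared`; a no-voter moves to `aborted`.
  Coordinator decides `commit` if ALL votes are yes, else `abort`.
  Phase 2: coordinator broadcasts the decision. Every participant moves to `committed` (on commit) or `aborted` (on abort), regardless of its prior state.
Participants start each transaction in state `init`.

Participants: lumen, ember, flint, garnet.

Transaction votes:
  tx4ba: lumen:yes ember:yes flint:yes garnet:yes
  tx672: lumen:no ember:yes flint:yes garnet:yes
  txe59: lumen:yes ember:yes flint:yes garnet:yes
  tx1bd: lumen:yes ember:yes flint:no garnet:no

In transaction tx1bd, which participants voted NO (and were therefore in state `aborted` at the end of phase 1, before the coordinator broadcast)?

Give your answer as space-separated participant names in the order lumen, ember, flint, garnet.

Answer: flint garnet

Derivation:
Txn tx1bd phase 1: lumen yes -> prepared; ember yes -> prepared; flint no -> aborted; garnet no -> aborted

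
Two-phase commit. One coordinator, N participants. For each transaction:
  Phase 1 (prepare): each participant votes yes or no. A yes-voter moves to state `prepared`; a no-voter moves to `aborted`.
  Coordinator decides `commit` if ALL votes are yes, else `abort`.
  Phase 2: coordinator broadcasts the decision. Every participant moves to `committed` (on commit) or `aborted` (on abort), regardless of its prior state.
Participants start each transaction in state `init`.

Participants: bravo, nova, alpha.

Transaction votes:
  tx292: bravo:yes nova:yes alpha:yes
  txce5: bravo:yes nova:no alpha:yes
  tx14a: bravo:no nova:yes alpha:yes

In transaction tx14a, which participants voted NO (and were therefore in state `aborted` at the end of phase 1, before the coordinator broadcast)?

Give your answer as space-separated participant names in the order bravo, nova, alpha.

Answer: bravo

Derivation:
Txn tx14a phase 1: bravo no -> aborted; nova yes -> prepared; alpha yes -> prepared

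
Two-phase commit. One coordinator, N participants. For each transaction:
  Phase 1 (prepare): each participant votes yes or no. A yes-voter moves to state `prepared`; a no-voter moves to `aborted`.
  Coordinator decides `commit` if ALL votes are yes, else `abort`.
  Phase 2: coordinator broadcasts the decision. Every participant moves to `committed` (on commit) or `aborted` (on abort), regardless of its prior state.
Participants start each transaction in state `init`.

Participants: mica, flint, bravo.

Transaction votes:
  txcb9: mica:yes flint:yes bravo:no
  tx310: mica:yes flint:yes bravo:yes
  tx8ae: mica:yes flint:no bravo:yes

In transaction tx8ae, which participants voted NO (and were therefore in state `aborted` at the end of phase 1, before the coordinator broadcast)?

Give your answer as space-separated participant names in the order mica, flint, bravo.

Answer: flint

Derivation:
Txn tx8ae phase 1: mica yes -> prepared; flint no -> aborted; bravo yes -> prepared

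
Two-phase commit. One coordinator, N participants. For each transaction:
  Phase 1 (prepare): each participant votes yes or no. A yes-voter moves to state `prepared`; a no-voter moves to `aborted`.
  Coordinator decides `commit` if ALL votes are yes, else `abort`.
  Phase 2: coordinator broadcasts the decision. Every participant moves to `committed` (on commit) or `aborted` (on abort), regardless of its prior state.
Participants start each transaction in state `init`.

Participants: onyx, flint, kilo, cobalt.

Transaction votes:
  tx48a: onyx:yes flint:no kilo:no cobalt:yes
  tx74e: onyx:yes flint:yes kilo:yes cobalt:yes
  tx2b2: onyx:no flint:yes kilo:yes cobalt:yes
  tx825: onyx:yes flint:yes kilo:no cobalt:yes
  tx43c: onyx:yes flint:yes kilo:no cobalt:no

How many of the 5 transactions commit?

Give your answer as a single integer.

Answer: 1

Derivation:
tx48a: no from flint, kilo -> abort (commits=0)
tx74e: all yes -> commit (commits=1)
tx2b2: no from onyx -> abort (commits=1)
tx825: no from kilo -> abort (commits=1)
tx43c: no from kilo, cobalt -> abort (commits=1)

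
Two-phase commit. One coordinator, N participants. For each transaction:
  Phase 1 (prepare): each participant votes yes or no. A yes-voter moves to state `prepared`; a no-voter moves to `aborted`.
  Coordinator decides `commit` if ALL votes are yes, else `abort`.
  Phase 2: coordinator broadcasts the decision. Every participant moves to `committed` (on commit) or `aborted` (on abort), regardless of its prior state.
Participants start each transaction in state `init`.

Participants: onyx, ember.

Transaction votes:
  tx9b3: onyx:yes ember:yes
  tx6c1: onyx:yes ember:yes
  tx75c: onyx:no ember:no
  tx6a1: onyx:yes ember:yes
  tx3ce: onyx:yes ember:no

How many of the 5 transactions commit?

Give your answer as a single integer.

tx9b3: all yes -> commit (commits=1)
tx6c1: all yes -> commit (commits=2)
tx75c: no from onyx, ember -> abort (commits=2)
tx6a1: all yes -> commit (commits=3)
tx3ce: no from ember -> abort (commits=3)

Answer: 3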